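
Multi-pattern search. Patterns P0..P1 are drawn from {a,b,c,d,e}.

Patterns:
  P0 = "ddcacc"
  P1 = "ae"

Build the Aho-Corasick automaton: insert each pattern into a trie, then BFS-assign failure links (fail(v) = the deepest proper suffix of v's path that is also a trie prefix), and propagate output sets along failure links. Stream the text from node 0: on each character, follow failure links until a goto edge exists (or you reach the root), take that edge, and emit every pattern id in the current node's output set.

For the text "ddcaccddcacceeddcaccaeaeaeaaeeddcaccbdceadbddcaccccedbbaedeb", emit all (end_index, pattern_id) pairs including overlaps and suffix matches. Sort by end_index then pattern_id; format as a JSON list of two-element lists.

Construct AC machine:
Trie (insert patterns):
  n0 'ε': a→7 d→1
  n1 'd': d→2
  n2 'dd': c→3
  n3 'ddc': a→4
  n4 'ddca': c→5
  n5 'ddcac': c→6
  n6 'ddcacc': ·  ←P0
  n7 'a': e→8
  n8 'ae': ·  ←P1

BFS fail/out derivation:
  n1('d'): parent n0 fail=0; on 'd' 0 → fail=0;  out ∅∪∅=∅
  n7('a'): parent n0 fail=0; on 'a' 0 → fail=0;  out ∅∪∅=∅
  n2('dd'): parent n1 fail=0; on 'd' 0 → fail=1;  out ∅∪∅=∅
  n8('ae'): parent n7 fail=0; on 'e' 0 → fail=0;  out {1}∪∅={1}
  n3('ddc'): parent n2 fail=1; on 'c' 1→0 → fail=0;  out ∅∪∅=∅
  n4('ddca'): parent n3 fail=0; on 'a' 0 → fail=7;  out ∅∪∅=∅
  n5('ddcac'): parent n4 fail=7; on 'c' 7→0 → fail=0;  out ∅∪∅=∅
  n6('ddcacc'): parent n5 fail=0; on 'c' 0 → fail=0;  out {0}∪∅={0}

Scan:
pos 0 'd': at 1
pos 1 'd': at 2
pos 2 'c': at 3
pos 3 'a': at 4
pos 4 'c': at 5
pos 5 'c': at 6  → match P0@[0:5]
pos 6 'd': at 1 (fail-walked)
pos 7 'd': at 2
pos 8 'c': at 3
pos 9 'a': at 4
pos 10 'c': at 5
pos 11 'c': at 6  → match P0@[6:11]
pos 12 'e': at 0 (fail-walked)
pos 13 'e': at 0
pos 14 'd': at 1
pos 15 'd': at 2
pos 16 'c': at 3
pos 17 'a': at 4
pos 18 'c': at 5
pos 19 'c': at 6  → match P0@[14:19]
pos 20 'a': at 7 (fail-walked)
pos 21 'e': at 8  → match P1@[20:21]
pos 22 'a': at 7 (fail-walked)
pos 23 'e': at 8  → match P1@[22:23]
pos 24 'a': at 7 (fail-walked)
pos 25 'e': at 8  → match P1@[24:25]
pos 26 'a': at 7 (fail-walked)
pos 27 'a': at 7 (fail-walked)
pos 28 'e': at 8  → match P1@[27:28]
pos 29 'e': at 0 (fail-walked)
pos 30 'd': at 1
pos 31 'd': at 2
pos 32 'c': at 3
pos 33 'a': at 4
pos 34 'c': at 5
pos 35 'c': at 6  → match P0@[30:35]
pos 36 'b': at 0 (fail-walked)
pos 37 'd': at 1
pos 38 'c': at 0 (fail-walked)
pos 39 'e': at 0
pos 40 'a': at 7
pos 41 'd': at 1 (fail-walked)
pos 42 'b': at 0 (fail-walked)
pos 43 'd': at 1
pos 44 'd': at 2
pos 45 'c': at 3
pos 46 'a': at 4
pos 47 'c': at 5
pos 48 'c': at 6  → match P0@[43:48]
pos 49 'c': at 0 (fail-walked)
pos 50 'c': at 0
pos 51 'e': at 0
pos 52 'd': at 1
pos 53 'b': at 0 (fail-walked)
pos 54 'b': at 0
pos 55 'a': at 7
pos 56 'e': at 8  → match P1@[55:56]
pos 57 'd': at 1 (fail-walked)
pos 58 'e': at 0 (fail-walked)
pos 59 'b': at 0

Result: [[5,0],[11,0],[19,0],[21,1],[23,1],[25,1],[28,1],[35,0],[48,0],[56,1]]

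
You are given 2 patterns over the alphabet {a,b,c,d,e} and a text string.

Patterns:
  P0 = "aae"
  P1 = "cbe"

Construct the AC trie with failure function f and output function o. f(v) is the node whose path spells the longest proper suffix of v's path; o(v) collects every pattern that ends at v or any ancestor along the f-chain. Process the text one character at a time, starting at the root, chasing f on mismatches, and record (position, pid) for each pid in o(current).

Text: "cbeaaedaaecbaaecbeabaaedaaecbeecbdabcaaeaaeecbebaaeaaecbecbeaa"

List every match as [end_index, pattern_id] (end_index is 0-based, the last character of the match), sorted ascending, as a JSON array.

Construct AC machine:
Trie (insert patterns):
  n0 'ε': a→1 c→4
  n1 'a': a→2
  n2 'aa': e→3
  n3 'aae': ·  ←P0
  n4 'c': b→5
  n5 'cb': e→6
  n6 'cbe': ·  ←P1

Failure links (BFS by depth):
  fail(1) 'a': from fail(0)=0 chase 'a': 0 ⇒ 0;  out=∅∪out(0)=∅
  fail(4) 'c': from fail(0)=0 chase 'c': 0 ⇒ 0;  out=∅∪out(0)=∅
  fail(2) 'aa': from fail(1)=0 chase 'a': 0 ⇒ 1;  out=∅∪out(1)=∅
  fail(5) 'cb': from fail(4)=0 chase 'b': 0 ⇒ 0;  out=∅∪out(0)=∅
  fail(3) 'aae': from fail(2)=1 chase 'e': 1→0 ⇒ 0;  out={0}∪out(0)={0}
  fail(6) 'cbe': from fail(5)=0 chase 'e': 0 ⇒ 0;  out={1}∪out(0)={1}

Text stream:
[0] read 'c'  n0⇒n4
[1] read 'b'  n4⇒n5
[2] read 'e'  n5⇒n6  → match P1@[0:2]
[3] read 'a'  n6⇒n1 (via fail)
[4] read 'a'  n1⇒n2
[5] read 'e'  n2⇒n3  → match P0@[3:5]
[6] read 'd'  n3⇒n0 (via fail)
[7] read 'a'  n0⇒n1
[8] read 'a'  n1⇒n2
[9] read 'e'  n2⇒n3  → match P0@[7:9]
[10] read 'c'  n3⇒n4 (via fail)
[11] read 'b'  n4⇒n5
[12] read 'a'  n5⇒n1 (via fail)
[13] read 'a'  n1⇒n2
[14] read 'e'  n2⇒n3  → match P0@[12:14]
[15] read 'c'  n3⇒n4 (via fail)
[16] read 'b'  n4⇒n5
[17] read 'e'  n5⇒n6  → match P1@[15:17]
[18] read 'a'  n6⇒n1 (via fail)
[19] read 'b'  n1⇒n0 (via fail)
[20] read 'a'  n0⇒n1
[21] read 'a'  n1⇒n2
[22] read 'e'  n2⇒n3  → match P0@[20:22]
[23] read 'd'  n3⇒n0 (via fail)
[24] read 'a'  n0⇒n1
[25] read 'a'  n1⇒n2
[26] read 'e'  n2⇒n3  → match P0@[24:26]
[27] read 'c'  n3⇒n4 (via fail)
[28] read 'b'  n4⇒n5
[29] read 'e'  n5⇒n6  → match P1@[27:29]
[30] read 'e'  n6⇒n0 (via fail)
[31] read 'c'  n0⇒n4
[32] read 'b'  n4⇒n5
[33] read 'd'  n5⇒n0 (via fail)
[34] read 'a'  n0⇒n1
[35] read 'b'  n1⇒n0 (via fail)
[36] read 'c'  n0⇒n4
[37] read 'a'  n4⇒n1 (via fail)
[38] read 'a'  n1⇒n2
[39] read 'e'  n2⇒n3  → match P0@[37:39]
[40] read 'a'  n3⇒n1 (via fail)
[41] read 'a'  n1⇒n2
[42] read 'e'  n2⇒n3  → match P0@[40:42]
[43] read 'e'  n3⇒n0 (via fail)
[44] read 'c'  n0⇒n4
[45] read 'b'  n4⇒n5
[46] read 'e'  n5⇒n6  → match P1@[44:46]
[47] read 'b'  n6⇒n0 (via fail)
[48] read 'a'  n0⇒n1
[49] read 'a'  n1⇒n2
[50] read 'e'  n2⇒n3  → match P0@[48:50]
[51] read 'a'  n3⇒n1 (via fail)
[52] read 'a'  n1⇒n2
[53] read 'e'  n2⇒n3  → match P0@[51:53]
[54] read 'c'  n3⇒n4 (via fail)
[55] read 'b'  n4⇒n5
[56] read 'e'  n5⇒n6  → match P1@[54:56]
[57] read 'c'  n6⇒n4 (via fail)
[58] read 'b'  n4⇒n5
[59] read 'e'  n5⇒n6  → match P1@[57:59]
[60] read 'a'  n6⇒n1 (via fail)
[61] read 'a'  n1⇒n2

All matches (sorted): [[2,1],[5,0],[9,0],[14,0],[17,1],[22,0],[26,0],[29,1],[39,0],[42,0],[46,1],[50,0],[53,0],[56,1],[59,1]]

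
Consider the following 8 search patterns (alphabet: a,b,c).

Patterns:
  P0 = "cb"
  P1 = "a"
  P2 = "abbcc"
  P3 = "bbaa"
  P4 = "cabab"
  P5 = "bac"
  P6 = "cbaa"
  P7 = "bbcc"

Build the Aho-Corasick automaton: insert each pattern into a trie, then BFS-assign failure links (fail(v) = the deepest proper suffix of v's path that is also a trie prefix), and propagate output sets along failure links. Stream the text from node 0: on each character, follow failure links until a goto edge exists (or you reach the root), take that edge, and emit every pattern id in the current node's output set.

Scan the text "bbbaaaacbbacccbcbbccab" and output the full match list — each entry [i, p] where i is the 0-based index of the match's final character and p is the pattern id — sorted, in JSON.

Build:
Trie nodes:
  0='ε' goto a→3 b→8 c→1
  1='c' goto a→12 b→2
  2='cb' goto a→18  [P0 ends]
  3='a' goto b→4  [P1 ends]
  4='ab' goto b→5
  5='abb' goto c→6
  6='abbc' goto c→7
  7='abbcc' goto ·  [P2 ends]
  8='b' goto a→16 b→9
  9='bb' goto a→10 c→20
  10='bba' goto a→11
  11='bbaa' goto ·  [P3 ends]
  12='ca' goto b→13
  13='cab' goto a→14
  14='caba' goto b→15
  15='cabab' goto ·  [P4 ends]
  16='ba' goto c→17
  17='bac' goto ·  [P5 ends]
  18='cba' goto a→19
  19='cbaa' goto ·  [P6 ends]
  20='bbc' goto c→21
  21='bbcc' goto ·  [P7 ends]

BFS fail/out derivation:
  fail(1) 'c': from fail(0)=0 chase 'c': 0 ⇒ 0;  out=∅∪out(0)=∅
  fail(3) 'a': from fail(0)=0 chase 'a': 0 ⇒ 0;  out={1}∪out(0)={1}
  fail(8) 'b': from fail(0)=0 chase 'b': 0 ⇒ 0;  out=∅∪out(0)=∅
  fail(2) 'cb': from fail(1)=0 chase 'b': 0 ⇒ 8;  out={0}∪out(8)={0}
  fail(4) 'ab': from fail(3)=0 chase 'b': 0 ⇒ 8;  out=∅∪out(8)=∅
  fail(9) 'bb': from fail(8)=0 chase 'b': 0 ⇒ 8;  out=∅∪out(8)=∅
  fail(12) 'ca': from fail(1)=0 chase 'a': 0 ⇒ 3;  out=∅∪out(3)={1}
  fail(16) 'ba': from fail(8)=0 chase 'a': 0 ⇒ 3;  out=∅∪out(3)={1}
  fail(5) 'abb': from fail(4)=8 chase 'b': 8 ⇒ 9;  out=∅∪out(9)=∅
  fail(10) 'bba': from fail(9)=8 chase 'a': 8 ⇒ 16;  out=∅∪out(16)={1}
  fail(13) 'cab': from fail(12)=3 chase 'b': 3 ⇒ 4;  out=∅∪out(4)=∅
  fail(17) 'bac': from fail(16)=3 chase 'c': 3→0 ⇒ 1;  out={5}∪out(1)={5}
  fail(18) 'cba': from fail(2)=8 chase 'a': 8 ⇒ 16;  out=∅∪out(16)={1}
  fail(20) 'bbc': from fail(9)=8 chase 'c': 8→0 ⇒ 1;  out=∅∪out(1)=∅
  fail(6) 'abbc': from fail(5)=9 chase 'c': 9 ⇒ 20;  out=∅∪out(20)=∅
  fail(11) 'bbaa': from fail(10)=16 chase 'a': 16→3→0 ⇒ 3;  out={3}∪out(3)={1,3}
  fail(14) 'caba': from fail(13)=4 chase 'a': 4→8 ⇒ 16;  out=∅∪out(16)={1}
  fail(19) 'cbaa': from fail(18)=16 chase 'a': 16→3→0 ⇒ 3;  out={6}∪out(3)={1,6}
  fail(21) 'bbcc': from fail(20)=1 chase 'c': 1→0 ⇒ 1;  out={7}∪out(1)={7}
  fail(7) 'abbcc': from fail(6)=20 chase 'c': 20 ⇒ 21;  out={2}∪out(21)={2,7}
  fail(15) 'cabab': from fail(14)=16 chase 'b': 16→3 ⇒ 4;  out={4}∪out(4)={4}

Run:
[0] read 'b'  n0⇒n8
[1] read 'b'  n8⇒n9
[2] read 'b'  n9⇒n9 ·f
[3] read 'a'  n9⇒n10  ** P1@[3:3]
[4] read 'a'  n10⇒n11  ** P1@[4:4],P3@[1:4]
[5] read 'a'  n11⇒n3 ·f  ** P1@[5:5]
[6] read 'a'  n3⇒n3 ·f  ** P1@[6:6]
[7] read 'c'  n3⇒n1 ·f
[8] read 'b'  n1⇒n2  ** P0@[7:8]
[9] read 'b'  n2⇒n9 ·f
[10] read 'a'  n9⇒n10  ** P1@[10:10]
[11] read 'c'  n10⇒n17 ·f  ** P5@[9:11]
[12] read 'c'  n17⇒n1 ·f
[13] read 'c'  n1⇒n1 ·f
[14] read 'b'  n1⇒n2  ** P0@[13:14]
[15] read 'c'  n2⇒n1 ·f
[16] read 'b'  n1⇒n2  ** P0@[15:16]
[17] read 'b'  n2⇒n9 ·f
[18] read 'c'  n9⇒n20
[19] read 'c'  n20⇒n21  ** P7@[16:19]
[20] read 'a'  n21⇒n12 ·f  ** P1@[20:20]
[21] read 'b'  n12⇒n13

Result: [[3,1],[4,1],[4,3],[5,1],[6,1],[8,0],[10,1],[11,5],[14,0],[16,0],[19,7],[20,1]]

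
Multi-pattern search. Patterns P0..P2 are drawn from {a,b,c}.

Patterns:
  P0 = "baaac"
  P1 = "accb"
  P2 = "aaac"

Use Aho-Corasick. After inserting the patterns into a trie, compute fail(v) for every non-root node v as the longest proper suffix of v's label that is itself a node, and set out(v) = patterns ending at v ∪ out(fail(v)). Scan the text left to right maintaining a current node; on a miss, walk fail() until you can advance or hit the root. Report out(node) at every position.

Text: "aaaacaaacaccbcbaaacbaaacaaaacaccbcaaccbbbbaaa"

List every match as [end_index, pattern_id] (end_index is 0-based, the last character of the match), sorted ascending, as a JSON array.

Build:
Trie nodes:
  0='ε' goto a→6 b→1
  1='b' goto a→2
  2='ba' goto a→3
  3='baa' goto a→4
  4='baaa' goto c→5
  5='baaac' goto ·  [P0 ends]
  6='a' goto a→10 c→7
  7='ac' goto c→8
  8='acc' goto b→9
  9='accb' goto ·  [P1 ends]
  10='aa' goto a→11
  11='aaa' goto c→12
  12='aaac' goto ·  [P2 ends]

Failure links (BFS by depth):
  n1('b'): parent n0 fail=0; on 'b' 0 → fail=0;  out ∅∪∅=∅
  n6('a'): parent n0 fail=0; on 'a' 0 → fail=0;  out ∅∪∅=∅
  n2('ba'): parent n1 fail=0; on 'a' 0 → fail=6;  out ∅∪∅=∅
  n7('ac'): parent n6 fail=0; on 'c' 0 → fail=0;  out ∅∪∅=∅
  n10('aa'): parent n6 fail=0; on 'a' 0 → fail=6;  out ∅∪∅=∅
  n3('baa'): parent n2 fail=6; on 'a' 6 → fail=10;  out ∅∪∅=∅
  n8('acc'): parent n7 fail=0; on 'c' 0 → fail=0;  out ∅∪∅=∅
  n11('aaa'): parent n10 fail=6; on 'a' 6 → fail=10;  out ∅∪∅=∅
  n4('baaa'): parent n3 fail=10; on 'a' 10 → fail=11;  out ∅∪∅=∅
  n9('accb'): parent n8 fail=0; on 'b' 0 → fail=1;  out {1}∪∅={1}
  n12('aaac'): parent n11 fail=10; on 'c' 10→6 → fail=7;  out {2}∪∅={2}
  n5('baaac'): parent n4 fail=11; on 'c' 11 → fail=12;  out {0}∪{2}={0,2}

Text stream:
[0] read 'a'  n0⇒n6
[1] read 'a'  n6⇒n10
[2] read 'a'  n10⇒n11
[3] read 'a'  n11⇒n11 (fail-walked)
[4] read 'c'  n11⇒n12  emit P2@[1:4]
[5] read 'a'  n12⇒n6 (fail-walked)
[6] read 'a'  n6⇒n10
[7] read 'a'  n10⇒n11
[8] read 'c'  n11⇒n12  emit P2@[5:8]
[9] read 'a'  n12⇒n6 (fail-walked)
[10] read 'c'  n6⇒n7
[11] read 'c'  n7⇒n8
[12] read 'b'  n8⇒n9  emit P1@[9:12]
[13] read 'c'  n9⇒n0 (fail-walked)
[14] read 'b'  n0⇒n1
[15] read 'a'  n1⇒n2
[16] read 'a'  n2⇒n3
[17] read 'a'  n3⇒n4
[18] read 'c'  n4⇒n5  emit P0@[14:18],P2@[15:18]
[19] read 'b'  n5⇒n1 (fail-walked)
[20] read 'a'  n1⇒n2
[21] read 'a'  n2⇒n3
[22] read 'a'  n3⇒n4
[23] read 'c'  n4⇒n5  emit P0@[19:23],P2@[20:23]
[24] read 'a'  n5⇒n6 (fail-walked)
[25] read 'a'  n6⇒n10
[26] read 'a'  n10⇒n11
[27] read 'a'  n11⇒n11 (fail-walked)
[28] read 'c'  n11⇒n12  emit P2@[25:28]
[29] read 'a'  n12⇒n6 (fail-walked)
[30] read 'c'  n6⇒n7
[31] read 'c'  n7⇒n8
[32] read 'b'  n8⇒n9  emit P1@[29:32]
[33] read 'c'  n9⇒n0 (fail-walked)
[34] read 'a'  n0⇒n6
[35] read 'a'  n6⇒n10
[36] read 'c'  n10⇒n7 (fail-walked)
[37] read 'c'  n7⇒n8
[38] read 'b'  n8⇒n9  emit P1@[35:38]
[39] read 'b'  n9⇒n1 (fail-walked)
[40] read 'b'  n1⇒n1 (fail-walked)
[41] read 'b'  n1⇒n1 (fail-walked)
[42] read 'a'  n1⇒n2
[43] read 'a'  n2⇒n3
[44] read 'a'  n3⇒n4

Result: [[4,2],[8,2],[12,1],[18,0],[18,2],[23,0],[23,2],[28,2],[32,1],[38,1]]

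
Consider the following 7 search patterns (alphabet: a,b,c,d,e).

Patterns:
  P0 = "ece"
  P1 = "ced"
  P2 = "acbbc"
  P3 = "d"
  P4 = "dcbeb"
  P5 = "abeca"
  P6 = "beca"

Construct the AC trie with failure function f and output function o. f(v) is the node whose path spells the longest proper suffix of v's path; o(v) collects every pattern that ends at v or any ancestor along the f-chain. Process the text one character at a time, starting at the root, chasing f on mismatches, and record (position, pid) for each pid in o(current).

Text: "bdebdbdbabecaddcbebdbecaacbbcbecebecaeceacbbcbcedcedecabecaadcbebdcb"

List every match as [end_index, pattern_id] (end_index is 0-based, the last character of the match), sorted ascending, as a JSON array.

Build automaton:
Trie (insert patterns):
  n0 'ε': a→7 b→21 c→4 d→12 e→1
  n1 'e': c→2
  n2 'ec': e→3
  n3 'ece': ·  [P0 ends]
  n4 'c': e→5
  n5 'ce': d→6
  n6 'ced': ·  [P1 ends]
  n7 'a': b→17 c→8
  n8 'ac': b→9
  n9 'acb': b→10
  n10 'acbb': c→11
  n11 'acbbc': ·  [P2 ends]
  n12 'd': c→13  [P3 ends]
  n13 'dc': b→14
  n14 'dcb': e→15
  n15 'dcbe': b→16
  n16 'dcbeb': ·  [P4 ends]
  n17 'ab': e→18
  n18 'abe': c→19
  n19 'abec': a→20
  n20 'abeca': ·  [P5 ends]
  n21 'b': e→22
  n22 'be': c→23
  n23 'bec': a→24
  n24 'beca': ·  [P6 ends]

BFS fail/out derivation:
  fail(1) 'e': from fail(0)=0 chase 'e': 0 ⇒ 0;  out=∅∪out(0)=∅
  fail(4) 'c': from fail(0)=0 chase 'c': 0 ⇒ 0;  out=∅∪out(0)=∅
  fail(7) 'a': from fail(0)=0 chase 'a': 0 ⇒ 0;  out=∅∪out(0)=∅
  fail(12) 'd': from fail(0)=0 chase 'd': 0 ⇒ 0;  out={3}∪out(0)={3}
  fail(21) 'b': from fail(0)=0 chase 'b': 0 ⇒ 0;  out=∅∪out(0)=∅
  fail(2) 'ec': from fail(1)=0 chase 'c': 0 ⇒ 4;  out=∅∪out(4)=∅
  fail(5) 'ce': from fail(4)=0 chase 'e': 0 ⇒ 1;  out=∅∪out(1)=∅
  fail(8) 'ac': from fail(7)=0 chase 'c': 0 ⇒ 4;  out=∅∪out(4)=∅
  fail(13) 'dc': from fail(12)=0 chase 'c': 0 ⇒ 4;  out=∅∪out(4)=∅
  fail(17) 'ab': from fail(7)=0 chase 'b': 0 ⇒ 21;  out=∅∪out(21)=∅
  fail(22) 'be': from fail(21)=0 chase 'e': 0 ⇒ 1;  out=∅∪out(1)=∅
  fail(3) 'ece': from fail(2)=4 chase 'e': 4 ⇒ 5;  out={0}∪out(5)={0}
  fail(6) 'ced': from fail(5)=1 chase 'd': 1→0 ⇒ 12;  out={1}∪out(12)={1,3}
  fail(9) 'acb': from fail(8)=4 chase 'b': 4→0 ⇒ 21;  out=∅∪out(21)=∅
  fail(14) 'dcb': from fail(13)=4 chase 'b': 4→0 ⇒ 21;  out=∅∪out(21)=∅
  fail(18) 'abe': from fail(17)=21 chase 'e': 21 ⇒ 22;  out=∅∪out(22)=∅
  fail(23) 'bec': from fail(22)=1 chase 'c': 1 ⇒ 2;  out=∅∪out(2)=∅
  fail(10) 'acbb': from fail(9)=21 chase 'b': 21→0 ⇒ 21;  out=∅∪out(21)=∅
  fail(15) 'dcbe': from fail(14)=21 chase 'e': 21 ⇒ 22;  out=∅∪out(22)=∅
  fail(19) 'abec': from fail(18)=22 chase 'c': 22 ⇒ 23;  out=∅∪out(23)=∅
  fail(24) 'beca': from fail(23)=2 chase 'a': 2→4→0 ⇒ 7;  out={6}∪out(7)={6}
  fail(11) 'acbbc': from fail(10)=21 chase 'c': 21→0 ⇒ 4;  out={2}∪out(4)={2}
  fail(16) 'dcbeb': from fail(15)=22 chase 'b': 22→1→0 ⇒ 21;  out={4}∪out(21)={4}
  fail(20) 'abeca': from fail(19)=23 chase 'a': 23 ⇒ 24;  out={5}∪out(24)={5,6}

Text stream:
pos 0 'b': at 21
pos 1 'd': at 12 (fail-walked)  ** P3@[1:1]
pos 2 'e': at 1 (fail-walked)
pos 3 'b': at 21 (fail-walked)
pos 4 'd': at 12 (fail-walked)  ** P3@[4:4]
pos 5 'b': at 21 (fail-walked)
pos 6 'd': at 12 (fail-walked)  ** P3@[6:6]
pos 7 'b': at 21 (fail-walked)
pos 8 'a': at 7 (fail-walked)
pos 9 'b': at 17
pos 10 'e': at 18
pos 11 'c': at 19
pos 12 'a': at 20  ** P5@[8:12],P6@[9:12]
pos 13 'd': at 12 (fail-walked)  ** P3@[13:13]
pos 14 'd': at 12 (fail-walked)  ** P3@[14:14]
pos 15 'c': at 13
pos 16 'b': at 14
pos 17 'e': at 15
pos 18 'b': at 16  ** P4@[14:18]
pos 19 'd': at 12 (fail-walked)  ** P3@[19:19]
pos 20 'b': at 21 (fail-walked)
pos 21 'e': at 22
pos 22 'c': at 23
pos 23 'a': at 24  ** P6@[20:23]
pos 24 'a': at 7 (fail-walked)
pos 25 'c': at 8
pos 26 'b': at 9
pos 27 'b': at 10
pos 28 'c': at 11  ** P2@[24:28]
pos 29 'b': at 21 (fail-walked)
pos 30 'e': at 22
pos 31 'c': at 23
pos 32 'e': at 3 (fail-walked)  ** P0@[30:32]
pos 33 'b': at 21 (fail-walked)
pos 34 'e': at 22
pos 35 'c': at 23
pos 36 'a': at 24  ** P6@[33:36]
pos 37 'e': at 1 (fail-walked)
pos 38 'c': at 2
pos 39 'e': at 3  ** P0@[37:39]
pos 40 'a': at 7 (fail-walked)
pos 41 'c': at 8
pos 42 'b': at 9
pos 43 'b': at 10
pos 44 'c': at 11  ** P2@[40:44]
pos 45 'b': at 21 (fail-walked)
pos 46 'c': at 4 (fail-walked)
pos 47 'e': at 5
pos 48 'd': at 6  ** P1@[46:48],P3@[48:48]
pos 49 'c': at 13 (fail-walked)
pos 50 'e': at 5 (fail-walked)
pos 51 'd': at 6  ** P1@[49:51],P3@[51:51]
pos 52 'e': at 1 (fail-walked)
pos 53 'c': at 2
pos 54 'a': at 7 (fail-walked)
pos 55 'b': at 17
pos 56 'e': at 18
pos 57 'c': at 19
pos 58 'a': at 20  ** P5@[54:58],P6@[55:58]
pos 59 'a': at 7 (fail-walked)
pos 60 'd': at 12 (fail-walked)  ** P3@[60:60]
pos 61 'c': at 13
pos 62 'b': at 14
pos 63 'e': at 15
pos 64 'b': at 16  ** P4@[60:64]
pos 65 'd': at 12 (fail-walked)  ** P3@[65:65]
pos 66 'c': at 13
pos 67 'b': at 14

Result: [[1,3],[4,3],[6,3],[12,5],[12,6],[13,3],[14,3],[18,4],[19,3],[23,6],[28,2],[32,0],[36,6],[39,0],[44,2],[48,1],[48,3],[51,1],[51,3],[58,5],[58,6],[60,3],[64,4],[65,3]]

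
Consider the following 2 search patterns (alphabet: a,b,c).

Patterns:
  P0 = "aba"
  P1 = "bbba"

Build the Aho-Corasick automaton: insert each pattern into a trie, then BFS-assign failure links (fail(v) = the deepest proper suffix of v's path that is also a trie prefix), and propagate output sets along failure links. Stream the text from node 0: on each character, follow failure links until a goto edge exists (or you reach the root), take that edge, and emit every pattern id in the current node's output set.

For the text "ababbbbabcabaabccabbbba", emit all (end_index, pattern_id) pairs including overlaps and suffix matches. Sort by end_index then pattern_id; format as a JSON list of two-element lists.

Construct AC machine:
Trie nodes:
  0='ε' goto a→1 b→4
  1='a' goto b→2
  2='ab' goto a→3
  3='aba' goto ·  [P0 ends]
  4='b' goto b→5
  5='bb' goto b→6
  6='bbb' goto a→7
  7='bbba' goto ·  [P1 ends]

BFS fail/out derivation:
  fail(1) 'a': from fail(0)=0 chase 'a': 0 ⇒ 0;  out=∅∪out(0)=∅
  fail(4) 'b': from fail(0)=0 chase 'b': 0 ⇒ 0;  out=∅∪out(0)=∅
  fail(2) 'ab': from fail(1)=0 chase 'b': 0 ⇒ 4;  out=∅∪out(4)=∅
  fail(5) 'bb': from fail(4)=0 chase 'b': 0 ⇒ 4;  out=∅∪out(4)=∅
  fail(3) 'aba': from fail(2)=4 chase 'a': 4→0 ⇒ 1;  out={0}∪out(1)={0}
  fail(6) 'bbb': from fail(5)=4 chase 'b': 4 ⇒ 5;  out=∅∪out(5)=∅
  fail(7) 'bbba': from fail(6)=5 chase 'a': 5→4→0 ⇒ 1;  out={1}∪out(1)={1}

Text stream:
[0] read 'a'  n0⇒n1
[1] read 'b'  n1⇒n2
[2] read 'a'  n2⇒n3  emit P0@[0:2]
[3] read 'b'  n3⇒n2 ·f
[4] read 'b'  n2⇒n5 ·f
[5] read 'b'  n5⇒n6
[6] read 'b'  n6⇒n6 ·f
[7] read 'a'  n6⇒n7  emit P1@[4:7]
[8] read 'b'  n7⇒n2 ·f
[9] read 'c'  n2⇒n0 ·f
[10] read 'a'  n0⇒n1
[11] read 'b'  n1⇒n2
[12] read 'a'  n2⇒n3  emit P0@[10:12]
[13] read 'a'  n3⇒n1 ·f
[14] read 'b'  n1⇒n2
[15] read 'c'  n2⇒n0 ·f
[16] read 'c'  n0⇒n0
[17] read 'a'  n0⇒n1
[18] read 'b'  n1⇒n2
[19] read 'b'  n2⇒n5 ·f
[20] read 'b'  n5⇒n6
[21] read 'b'  n6⇒n6 ·f
[22] read 'a'  n6⇒n7  emit P1@[19:22]

Matches: [[2,0],[7,1],[12,0],[22,1]]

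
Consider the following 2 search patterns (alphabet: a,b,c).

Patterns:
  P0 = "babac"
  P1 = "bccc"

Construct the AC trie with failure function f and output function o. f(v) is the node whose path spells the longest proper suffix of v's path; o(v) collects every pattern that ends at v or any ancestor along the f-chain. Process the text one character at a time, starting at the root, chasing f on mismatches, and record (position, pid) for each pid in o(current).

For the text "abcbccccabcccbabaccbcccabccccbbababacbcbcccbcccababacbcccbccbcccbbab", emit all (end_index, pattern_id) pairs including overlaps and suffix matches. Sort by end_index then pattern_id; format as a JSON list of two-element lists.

Construct AC machine:
Trie (insert patterns):
  n0 'ε': b→1
  n1 'b': a→2 c→6
  n2 'ba': b→3
  n3 'bab': a→4
  n4 'baba': c→5
  n5 'babac': ·  ←P0
  n6 'bc': c→7
  n7 'bcc': c→8
  n8 'bccc': ·  ←P1

Failure links (BFS by depth):
  fail(1) 'b': from fail(0)=0 chase 'b': 0 ⇒ 0;  out=∅∪out(0)=∅
  fail(2) 'ba': from fail(1)=0 chase 'a': 0 ⇒ 0;  out=∅∪out(0)=∅
  fail(6) 'bc': from fail(1)=0 chase 'c': 0 ⇒ 0;  out=∅∪out(0)=∅
  fail(3) 'bab': from fail(2)=0 chase 'b': 0 ⇒ 1;  out=∅∪out(1)=∅
  fail(7) 'bcc': from fail(6)=0 chase 'c': 0 ⇒ 0;  out=∅∪out(0)=∅
  fail(4) 'baba': from fail(3)=1 chase 'a': 1 ⇒ 2;  out=∅∪out(2)=∅
  fail(8) 'bccc': from fail(7)=0 chase 'c': 0 ⇒ 0;  out={1}∪out(0)={1}
  fail(5) 'babac': from fail(4)=2 chase 'c': 2→0 ⇒ 0;  out={0}∪out(0)={0}

Scan:
[0] read 'a'  n0⇒n0
[1] read 'b'  n0⇒n1
[2] read 'c'  n1⇒n6
[3] read 'b'  n6⇒n1 ·f
[4] read 'c'  n1⇒n6
[5] read 'c'  n6⇒n7
[6] read 'c'  n7⇒n8  ** P1@[3:6]
[7] read 'c'  n8⇒n0 ·f
[8] read 'a'  n0⇒n0
[9] read 'b'  n0⇒n1
[10] read 'c'  n1⇒n6
[11] read 'c'  n6⇒n7
[12] read 'c'  n7⇒n8  ** P1@[9:12]
[13] read 'b'  n8⇒n1 ·f
[14] read 'a'  n1⇒n2
[15] read 'b'  n2⇒n3
[16] read 'a'  n3⇒n4
[17] read 'c'  n4⇒n5  ** P0@[13:17]
[18] read 'c'  n5⇒n0 ·f
[19] read 'b'  n0⇒n1
[20] read 'c'  n1⇒n6
[21] read 'c'  n6⇒n7
[22] read 'c'  n7⇒n8  ** P1@[19:22]
[23] read 'a'  n8⇒n0 ·f
[24] read 'b'  n0⇒n1
[25] read 'c'  n1⇒n6
[26] read 'c'  n6⇒n7
[27] read 'c'  n7⇒n8  ** P1@[24:27]
[28] read 'c'  n8⇒n0 ·f
[29] read 'b'  n0⇒n1
[30] read 'b'  n1⇒n1 ·f
[31] read 'a'  n1⇒n2
[32] read 'b'  n2⇒n3
[33] read 'a'  n3⇒n4
[34] read 'b'  n4⇒n3 ·f
[35] read 'a'  n3⇒n4
[36] read 'c'  n4⇒n5  ** P0@[32:36]
[37] read 'b'  n5⇒n1 ·f
[38] read 'c'  n1⇒n6
[39] read 'b'  n6⇒n1 ·f
[40] read 'c'  n1⇒n6
[41] read 'c'  n6⇒n7
[42] read 'c'  n7⇒n8  ** P1@[39:42]
[43] read 'b'  n8⇒n1 ·f
[44] read 'c'  n1⇒n6
[45] read 'c'  n6⇒n7
[46] read 'c'  n7⇒n8  ** P1@[43:46]
[47] read 'a'  n8⇒n0 ·f
[48] read 'b'  n0⇒n1
[49] read 'a'  n1⇒n2
[50] read 'b'  n2⇒n3
[51] read 'a'  n3⇒n4
[52] read 'c'  n4⇒n5  ** P0@[48:52]
[53] read 'b'  n5⇒n1 ·f
[54] read 'c'  n1⇒n6
[55] read 'c'  n6⇒n7
[56] read 'c'  n7⇒n8  ** P1@[53:56]
[57] read 'b'  n8⇒n1 ·f
[58] read 'c'  n1⇒n6
[59] read 'c'  n6⇒n7
[60] read 'b'  n7⇒n1 ·f
[61] read 'c'  n1⇒n6
[62] read 'c'  n6⇒n7
[63] read 'c'  n7⇒n8  ** P1@[60:63]
[64] read 'b'  n8⇒n1 ·f
[65] read 'b'  n1⇒n1 ·f
[66] read 'a'  n1⇒n2
[67] read 'b'  n2⇒n3

Matches: [[6,1],[12,1],[17,0],[22,1],[27,1],[36,0],[42,1],[46,1],[52,0],[56,1],[63,1]]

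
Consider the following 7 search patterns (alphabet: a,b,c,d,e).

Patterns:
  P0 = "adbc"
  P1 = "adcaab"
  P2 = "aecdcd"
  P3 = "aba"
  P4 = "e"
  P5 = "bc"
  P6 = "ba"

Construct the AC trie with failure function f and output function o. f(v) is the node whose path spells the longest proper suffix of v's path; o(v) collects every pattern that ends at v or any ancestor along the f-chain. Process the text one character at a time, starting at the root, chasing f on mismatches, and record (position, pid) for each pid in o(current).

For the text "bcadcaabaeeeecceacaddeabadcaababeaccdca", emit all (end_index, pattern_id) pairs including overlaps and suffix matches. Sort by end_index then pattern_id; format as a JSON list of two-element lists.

Construct AC machine:
Trie (insert patterns):
  n0 'ε': a→1 b→17 e→16
  n1 'a': b→14 d→2 e→9
  n2 'ad': b→3 c→5
  n3 'adb': c→4
  n4 'adbc': ·  [P0 ends]
  n5 'adc': a→6
  n6 'adca': a→7
  n7 'adcaa': b→8
  n8 'adcaab': ·  [P1 ends]
  n9 'ae': c→10
  n10 'aec': d→11
  n11 'aecd': c→12
  n12 'aecdc': d→13
  n13 'aecdcd': ·  [P2 ends]
  n14 'ab': a→15
  n15 'aba': ·  [P3 ends]
  n16 'e': ·  [P4 ends]
  n17 'b': a→19 c→18
  n18 'bc': ·  [P5 ends]
  n19 'ba': ·  [P6 ends]

Failure links (BFS by depth):
  fail(1) 'a': from fail(0)=0 chase 'a': 0 ⇒ 0;  out=∅∪out(0)=∅
  fail(16) 'e': from fail(0)=0 chase 'e': 0 ⇒ 0;  out={4}∪out(0)={4}
  fail(17) 'b': from fail(0)=0 chase 'b': 0 ⇒ 0;  out=∅∪out(0)=∅
  fail(2) 'ad': from fail(1)=0 chase 'd': 0 ⇒ 0;  out=∅∪out(0)=∅
  fail(9) 'ae': from fail(1)=0 chase 'e': 0 ⇒ 16;  out=∅∪out(16)={4}
  fail(14) 'ab': from fail(1)=0 chase 'b': 0 ⇒ 17;  out=∅∪out(17)=∅
  fail(18) 'bc': from fail(17)=0 chase 'c': 0 ⇒ 0;  out={5}∪out(0)={5}
  fail(19) 'ba': from fail(17)=0 chase 'a': 0 ⇒ 1;  out={6}∪out(1)={6}
  fail(3) 'adb': from fail(2)=0 chase 'b': 0 ⇒ 17;  out=∅∪out(17)=∅
  fail(5) 'adc': from fail(2)=0 chase 'c': 0 ⇒ 0;  out=∅∪out(0)=∅
  fail(10) 'aec': from fail(9)=16 chase 'c': 16→0 ⇒ 0;  out=∅∪out(0)=∅
  fail(15) 'aba': from fail(14)=17 chase 'a': 17 ⇒ 19;  out={3}∪out(19)={3,6}
  fail(4) 'adbc': from fail(3)=17 chase 'c': 17 ⇒ 18;  out={0}∪out(18)={0,5}
  fail(6) 'adca': from fail(5)=0 chase 'a': 0 ⇒ 1;  out=∅∪out(1)=∅
  fail(11) 'aecd': from fail(10)=0 chase 'd': 0 ⇒ 0;  out=∅∪out(0)=∅
  fail(7) 'adcaa': from fail(6)=1 chase 'a': 1→0 ⇒ 1;  out=∅∪out(1)=∅
  fail(12) 'aecdc': from fail(11)=0 chase 'c': 0 ⇒ 0;  out=∅∪out(0)=∅
  fail(8) 'adcaab': from fail(7)=1 chase 'b': 1 ⇒ 14;  out={1}∪out(14)={1}
  fail(13) 'aecdcd': from fail(12)=0 chase 'd': 0 ⇒ 0;  out={2}∪out(0)={2}

Scan:
i=0 'b': node 0→17
i=1 'c': node 17→18  ** P5@[0:1]
i=2 'a': node 18→1 (fail-walked)
i=3 'd': node 1→2
i=4 'c': node 2→5
i=5 'a': node 5→6
i=6 'a': node 6→7
i=7 'b': node 7→8  ** P1@[2:7]
i=8 'a': node 8→15 (fail-walked)  ** P3@[6:8],P6@[7:8]
i=9 'e': node 15→9 (fail-walked)  ** P4@[9:9]
i=10 'e': node 9→16 (fail-walked)  ** P4@[10:10]
i=11 'e': node 16→16 (fail-walked)  ** P4@[11:11]
i=12 'e': node 16→16 (fail-walked)  ** P4@[12:12]
i=13 'c': node 16→0 (fail-walked)
i=14 'c': node 0→0
i=15 'e': node 0→16  ** P4@[15:15]
i=16 'a': node 16→1 (fail-walked)
i=17 'c': node 1→0 (fail-walked)
i=18 'a': node 0→1
i=19 'd': node 1→2
i=20 'd': node 2→0 (fail-walked)
i=21 'e': node 0→16  ** P4@[21:21]
i=22 'a': node 16→1 (fail-walked)
i=23 'b': node 1→14
i=24 'a': node 14→15  ** P3@[22:24],P6@[23:24]
i=25 'd': node 15→2 (fail-walked)
i=26 'c': node 2→5
i=27 'a': node 5→6
i=28 'a': node 6→7
i=29 'b': node 7→8  ** P1@[24:29]
i=30 'a': node 8→15 (fail-walked)  ** P3@[28:30],P6@[29:30]
i=31 'b': node 15→14 (fail-walked)
i=32 'e': node 14→16 (fail-walked)  ** P4@[32:32]
i=33 'a': node 16→1 (fail-walked)
i=34 'c': node 1→0 (fail-walked)
i=35 'c': node 0→0
i=36 'd': node 0→0
i=37 'c': node 0→0
i=38 'a': node 0→1

All matches (sorted): [[1,5],[7,1],[8,3],[8,6],[9,4],[10,4],[11,4],[12,4],[15,4],[21,4],[24,3],[24,6],[29,1],[30,3],[30,6],[32,4]]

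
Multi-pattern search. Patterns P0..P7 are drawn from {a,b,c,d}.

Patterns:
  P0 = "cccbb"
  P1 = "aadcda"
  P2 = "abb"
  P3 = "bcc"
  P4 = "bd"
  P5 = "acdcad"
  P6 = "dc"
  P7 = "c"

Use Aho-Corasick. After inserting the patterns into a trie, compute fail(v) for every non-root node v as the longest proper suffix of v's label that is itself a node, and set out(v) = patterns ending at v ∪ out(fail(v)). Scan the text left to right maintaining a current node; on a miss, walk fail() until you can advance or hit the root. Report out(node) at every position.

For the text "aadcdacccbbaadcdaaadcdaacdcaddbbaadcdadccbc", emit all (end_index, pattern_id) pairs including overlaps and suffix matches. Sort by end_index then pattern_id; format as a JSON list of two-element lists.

Construct AC machine:
Trie nodes:
  0='ε' goto a→6 b→14 c→1 d→23
  1='c' goto c→2  [P7 ends]
  2='cc' goto c→3
  3='ccc' goto b→4
  4='cccb' goto b→5
  5='cccbb' goto ·  [P0 ends]
  6='a' goto a→7 b→12 c→18
  7='aa' goto d→8
  8='aad' goto c→9
  9='aadc' goto d→10
  10='aadcd' goto a→11
  11='aadcda' goto ·  [P1 ends]
  12='ab' goto b→13
  13='abb' goto ·  [P2 ends]
  14='b' goto c→15 d→17
  15='bc' goto c→16
  16='bcc' goto ·  [P3 ends]
  17='bd' goto ·  [P4 ends]
  18='ac' goto d→19
  19='acd' goto c→20
  20='acdc' goto a→21
  21='acdca' goto d→22
  22='acdcad' goto ·  [P5 ends]
  23='d' goto c→24
  24='dc' goto ·  [P6 ends]

BFS fail/out derivation:
  fail(1) 'c': from fail(0)=0 chase 'c': 0 ⇒ 0;  out={7}∪out(0)={7}
  fail(6) 'a': from fail(0)=0 chase 'a': 0 ⇒ 0;  out=∅∪out(0)=∅
  fail(14) 'b': from fail(0)=0 chase 'b': 0 ⇒ 0;  out=∅∪out(0)=∅
  fail(23) 'd': from fail(0)=0 chase 'd': 0 ⇒ 0;  out=∅∪out(0)=∅
  fail(2) 'cc': from fail(1)=0 chase 'c': 0 ⇒ 1;  out=∅∪out(1)={7}
  fail(7) 'aa': from fail(6)=0 chase 'a': 0 ⇒ 6;  out=∅∪out(6)=∅
  fail(12) 'ab': from fail(6)=0 chase 'b': 0 ⇒ 14;  out=∅∪out(14)=∅
  fail(15) 'bc': from fail(14)=0 chase 'c': 0 ⇒ 1;  out=∅∪out(1)={7}
  fail(17) 'bd': from fail(14)=0 chase 'd': 0 ⇒ 23;  out={4}∪out(23)={4}
  fail(18) 'ac': from fail(6)=0 chase 'c': 0 ⇒ 1;  out=∅∪out(1)={7}
  fail(24) 'dc': from fail(23)=0 chase 'c': 0 ⇒ 1;  out={6}∪out(1)={6,7}
  fail(3) 'ccc': from fail(2)=1 chase 'c': 1 ⇒ 2;  out=∅∪out(2)={7}
  fail(8) 'aad': from fail(7)=6 chase 'd': 6→0 ⇒ 23;  out=∅∪out(23)=∅
  fail(13) 'abb': from fail(12)=14 chase 'b': 14→0 ⇒ 14;  out={2}∪out(14)={2}
  fail(16) 'bcc': from fail(15)=1 chase 'c': 1 ⇒ 2;  out={3}∪out(2)={3,7}
  fail(19) 'acd': from fail(18)=1 chase 'd': 1→0 ⇒ 23;  out=∅∪out(23)=∅
  fail(4) 'cccb': from fail(3)=2 chase 'b': 2→1→0 ⇒ 14;  out=∅∪out(14)=∅
  fail(9) 'aadc': from fail(8)=23 chase 'c': 23 ⇒ 24;  out=∅∪out(24)={6,7}
  fail(20) 'acdc': from fail(19)=23 chase 'c': 23 ⇒ 24;  out=∅∪out(24)={6,7}
  fail(5) 'cccbb': from fail(4)=14 chase 'b': 14→0 ⇒ 14;  out={0}∪out(14)={0}
  fail(10) 'aadcd': from fail(9)=24 chase 'd': 24→1→0 ⇒ 23;  out=∅∪out(23)=∅
  fail(21) 'acdca': from fail(20)=24 chase 'a': 24→1→0 ⇒ 6;  out=∅∪out(6)=∅
  fail(11) 'aadcda': from fail(10)=23 chase 'a': 23→0 ⇒ 6;  out={1}∪out(6)={1}
  fail(22) 'acdcad': from fail(21)=6 chase 'd': 6→0 ⇒ 23;  out={5}∪out(23)={5}

Scan:
[0] read 'a'  n0⇒n6
[1] read 'a'  n6⇒n7
[2] read 'd'  n7⇒n8
[3] read 'c'  n8⇒n9  → match P6@[2:3],P7@[3:3]
[4] read 'd'  n9⇒n10
[5] read 'a'  n10⇒n11  → match P1@[0:5]
[6] read 'c'  n11⇒n18 ·f  → match P7@[6:6]
[7] read 'c'  n18⇒n2 ·f  → match P7@[7:7]
[8] read 'c'  n2⇒n3  → match P7@[8:8]
[9] read 'b'  n3⇒n4
[10] read 'b'  n4⇒n5  → match P0@[6:10]
[11] read 'a'  n5⇒n6 ·f
[12] read 'a'  n6⇒n7
[13] read 'd'  n7⇒n8
[14] read 'c'  n8⇒n9  → match P6@[13:14],P7@[14:14]
[15] read 'd'  n9⇒n10
[16] read 'a'  n10⇒n11  → match P1@[11:16]
[17] read 'a'  n11⇒n7 ·f
[18] read 'a'  n7⇒n7 ·f
[19] read 'd'  n7⇒n8
[20] read 'c'  n8⇒n9  → match P6@[19:20],P7@[20:20]
[21] read 'd'  n9⇒n10
[22] read 'a'  n10⇒n11  → match P1@[17:22]
[23] read 'a'  n11⇒n7 ·f
[24] read 'c'  n7⇒n18 ·f  → match P7@[24:24]
[25] read 'd'  n18⇒n19
[26] read 'c'  n19⇒n20  → match P6@[25:26],P7@[26:26]
[27] read 'a'  n20⇒n21
[28] read 'd'  n21⇒n22  → match P5@[23:28]
[29] read 'd'  n22⇒n23 ·f
[30] read 'b'  n23⇒n14 ·f
[31] read 'b'  n14⇒n14 ·f
[32] read 'a'  n14⇒n6 ·f
[33] read 'a'  n6⇒n7
[34] read 'd'  n7⇒n8
[35] read 'c'  n8⇒n9  → match P6@[34:35],P7@[35:35]
[36] read 'd'  n9⇒n10
[37] read 'a'  n10⇒n11  → match P1@[32:37]
[38] read 'd'  n11⇒n23 ·f
[39] read 'c'  n23⇒n24  → match P6@[38:39],P7@[39:39]
[40] read 'c'  n24⇒n2 ·f  → match P7@[40:40]
[41] read 'b'  n2⇒n14 ·f
[42] read 'c'  n14⇒n15  → match P7@[42:42]

Matches: [[3,6],[3,7],[5,1],[6,7],[7,7],[8,7],[10,0],[14,6],[14,7],[16,1],[20,6],[20,7],[22,1],[24,7],[26,6],[26,7],[28,5],[35,6],[35,7],[37,1],[39,6],[39,7],[40,7],[42,7]]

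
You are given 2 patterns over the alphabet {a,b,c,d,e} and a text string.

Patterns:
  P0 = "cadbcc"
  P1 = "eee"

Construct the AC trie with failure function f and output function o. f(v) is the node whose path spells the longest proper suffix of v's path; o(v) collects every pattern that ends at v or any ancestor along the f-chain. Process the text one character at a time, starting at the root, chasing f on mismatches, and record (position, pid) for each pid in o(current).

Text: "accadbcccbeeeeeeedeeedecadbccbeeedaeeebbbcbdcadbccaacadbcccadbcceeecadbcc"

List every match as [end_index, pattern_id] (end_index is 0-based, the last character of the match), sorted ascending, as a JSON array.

Build:
Trie nodes:
  0='ε' goto c→1 e→7
  1='c' goto a→2
  2='ca' goto d→3
  3='cad' goto b→4
  4='cadb' goto c→5
  5='cadbc' goto c→6
  6='cadbcc' goto ·  ←P0
  7='e' goto e→8
  8='ee' goto e→9
  9='eee' goto ·  ←P1

Failure links (BFS by depth):
  fail(1) 'c': from fail(0)=0 chase 'c': 0 ⇒ 0;  out=∅∪out(0)=∅
  fail(7) 'e': from fail(0)=0 chase 'e': 0 ⇒ 0;  out=∅∪out(0)=∅
  fail(2) 'ca': from fail(1)=0 chase 'a': 0 ⇒ 0;  out=∅∪out(0)=∅
  fail(8) 'ee': from fail(7)=0 chase 'e': 0 ⇒ 7;  out=∅∪out(7)=∅
  fail(3) 'cad': from fail(2)=0 chase 'd': 0 ⇒ 0;  out=∅∪out(0)=∅
  fail(9) 'eee': from fail(8)=7 chase 'e': 7 ⇒ 8;  out={1}∪out(8)={1}
  fail(4) 'cadb': from fail(3)=0 chase 'b': 0 ⇒ 0;  out=∅∪out(0)=∅
  fail(5) 'cadbc': from fail(4)=0 chase 'c': 0 ⇒ 1;  out=∅∪out(1)=∅
  fail(6) 'cadbcc': from fail(5)=1 chase 'c': 1→0 ⇒ 1;  out={0}∪out(1)={0}

Scan:
[0] read 'a'  n0⇒n0
[1] read 'c'  n0⇒n1
[2] read 'c'  n1⇒n1 ·f
[3] read 'a'  n1⇒n2
[4] read 'd'  n2⇒n3
[5] read 'b'  n3⇒n4
[6] read 'c'  n4⇒n5
[7] read 'c'  n5⇒n6  ** P0@[2:7]
[8] read 'c'  n6⇒n1 ·f
[9] read 'b'  n1⇒n0 ·f
[10] read 'e'  n0⇒n7
[11] read 'e'  n7⇒n8
[12] read 'e'  n8⇒n9  ** P1@[10:12]
[13] read 'e'  n9⇒n9 ·f  ** P1@[11:13]
[14] read 'e'  n9⇒n9 ·f  ** P1@[12:14]
[15] read 'e'  n9⇒n9 ·f  ** P1@[13:15]
[16] read 'e'  n9⇒n9 ·f  ** P1@[14:16]
[17] read 'd'  n9⇒n0 ·f
[18] read 'e'  n0⇒n7
[19] read 'e'  n7⇒n8
[20] read 'e'  n8⇒n9  ** P1@[18:20]
[21] read 'd'  n9⇒n0 ·f
[22] read 'e'  n0⇒n7
[23] read 'c'  n7⇒n1 ·f
[24] read 'a'  n1⇒n2
[25] read 'd'  n2⇒n3
[26] read 'b'  n3⇒n4
[27] read 'c'  n4⇒n5
[28] read 'c'  n5⇒n6  ** P0@[23:28]
[29] read 'b'  n6⇒n0 ·f
[30] read 'e'  n0⇒n7
[31] read 'e'  n7⇒n8
[32] read 'e'  n8⇒n9  ** P1@[30:32]
[33] read 'd'  n9⇒n0 ·f
[34] read 'a'  n0⇒n0
[35] read 'e'  n0⇒n7
[36] read 'e'  n7⇒n8
[37] read 'e'  n8⇒n9  ** P1@[35:37]
[38] read 'b'  n9⇒n0 ·f
[39] read 'b'  n0⇒n0
[40] read 'b'  n0⇒n0
[41] read 'c'  n0⇒n1
[42] read 'b'  n1⇒n0 ·f
[43] read 'd'  n0⇒n0
[44] read 'c'  n0⇒n1
[45] read 'a'  n1⇒n2
[46] read 'd'  n2⇒n3
[47] read 'b'  n3⇒n4
[48] read 'c'  n4⇒n5
[49] read 'c'  n5⇒n6  ** P0@[44:49]
[50] read 'a'  n6⇒n2 ·f
[51] read 'a'  n2⇒n0 ·f
[52] read 'c'  n0⇒n1
[53] read 'a'  n1⇒n2
[54] read 'd'  n2⇒n3
[55] read 'b'  n3⇒n4
[56] read 'c'  n4⇒n5
[57] read 'c'  n5⇒n6  ** P0@[52:57]
[58] read 'c'  n6⇒n1 ·f
[59] read 'a'  n1⇒n2
[60] read 'd'  n2⇒n3
[61] read 'b'  n3⇒n4
[62] read 'c'  n4⇒n5
[63] read 'c'  n5⇒n6  ** P0@[58:63]
[64] read 'e'  n6⇒n7 ·f
[65] read 'e'  n7⇒n8
[66] read 'e'  n8⇒n9  ** P1@[64:66]
[67] read 'c'  n9⇒n1 ·f
[68] read 'a'  n1⇒n2
[69] read 'd'  n2⇒n3
[70] read 'b'  n3⇒n4
[71] read 'c'  n4⇒n5
[72] read 'c'  n5⇒n6  ** P0@[67:72]

Matches: [[7,0],[12,1],[13,1],[14,1],[15,1],[16,1],[20,1],[28,0],[32,1],[37,1],[49,0],[57,0],[63,0],[66,1],[72,0]]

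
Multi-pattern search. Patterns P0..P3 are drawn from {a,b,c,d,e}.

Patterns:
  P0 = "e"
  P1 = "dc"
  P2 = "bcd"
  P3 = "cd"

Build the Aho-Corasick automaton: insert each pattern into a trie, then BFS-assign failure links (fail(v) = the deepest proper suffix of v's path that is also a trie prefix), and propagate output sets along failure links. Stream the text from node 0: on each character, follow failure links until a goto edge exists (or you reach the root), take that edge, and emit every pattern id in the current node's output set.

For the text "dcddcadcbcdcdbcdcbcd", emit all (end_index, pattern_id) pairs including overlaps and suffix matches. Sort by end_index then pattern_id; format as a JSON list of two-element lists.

Build automaton:
Trie nodes:
  0='ε' goto b→4 c→7 d→2 e→1
  1='e' goto ·  ←P0
  2='d' goto c→3
  3='dc' goto ·  ←P1
  4='b' goto c→5
  5='bc' goto d→6
  6='bcd' goto ·  ←P2
  7='c' goto d→8
  8='cd' goto ·  ←P3

Failure links (BFS by depth):
  n1('e'): parent n0 fail=0; on 'e' 0 → fail=0;  out {0}∪∅={0}
  n2('d'): parent n0 fail=0; on 'd' 0 → fail=0;  out ∅∪∅=∅
  n4('b'): parent n0 fail=0; on 'b' 0 → fail=0;  out ∅∪∅=∅
  n7('c'): parent n0 fail=0; on 'c' 0 → fail=0;  out ∅∪∅=∅
  n3('dc'): parent n2 fail=0; on 'c' 0 → fail=7;  out {1}∪∅={1}
  n5('bc'): parent n4 fail=0; on 'c' 0 → fail=7;  out ∅∪∅=∅
  n8('cd'): parent n7 fail=0; on 'd' 0 → fail=2;  out {3}∪∅={3}
  n6('bcd'): parent n5 fail=7; on 'd' 7 → fail=8;  out {2}∪{3}={2,3}

Text stream:
i=0 'd': node 0→2
i=1 'c': node 2→3  → match P1@[0:1]
i=2 'd': node 3→8 ·f  → match P3@[1:2]
i=3 'd': node 8→2 ·f
i=4 'c': node 2→3  → match P1@[3:4]
i=5 'a': node 3→0 ·f
i=6 'd': node 0→2
i=7 'c': node 2→3  → match P1@[6:7]
i=8 'b': node 3→4 ·f
i=9 'c': node 4→5
i=10 'd': node 5→6  → match P2@[8:10],P3@[9:10]
i=11 'c': node 6→3 ·f  → match P1@[10:11]
i=12 'd': node 3→8 ·f  → match P3@[11:12]
i=13 'b': node 8→4 ·f
i=14 'c': node 4→5
i=15 'd': node 5→6  → match P2@[13:15],P3@[14:15]
i=16 'c': node 6→3 ·f  → match P1@[15:16]
i=17 'b': node 3→4 ·f
i=18 'c': node 4→5
i=19 'd': node 5→6  → match P2@[17:19],P3@[18:19]

All matches (sorted): [[1,1],[2,3],[4,1],[7,1],[10,2],[10,3],[11,1],[12,3],[15,2],[15,3],[16,1],[19,2],[19,3]]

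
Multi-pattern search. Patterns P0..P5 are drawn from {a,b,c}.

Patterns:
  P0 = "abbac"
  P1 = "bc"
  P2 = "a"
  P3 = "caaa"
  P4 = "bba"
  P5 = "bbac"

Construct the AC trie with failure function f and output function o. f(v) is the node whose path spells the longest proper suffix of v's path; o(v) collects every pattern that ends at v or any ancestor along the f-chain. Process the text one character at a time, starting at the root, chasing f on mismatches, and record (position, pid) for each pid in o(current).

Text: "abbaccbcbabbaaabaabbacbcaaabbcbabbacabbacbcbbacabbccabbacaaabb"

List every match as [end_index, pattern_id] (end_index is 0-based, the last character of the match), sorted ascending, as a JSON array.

Build automaton:
Trie nodes:
  0='ε' goto a→1 b→6 c→8
  1='a' goto b→2  [P2 ends]
  2='ab' goto b→3
  3='abb' goto a→4
  4='abba' goto c→5
  5='abbac' goto ·  [P0 ends]
  6='b' goto b→12 c→7
  7='bc' goto ·  [P1 ends]
  8='c' goto a→9
  9='ca' goto a→10
  10='caa' goto a→11
  11='caaa' goto ·  [P3 ends]
  12='bb' goto a→13
  13='bba' goto c→14  [P4 ends]
  14='bbac' goto ·  [P5 ends]

Failure links (BFS by depth):
  n1('a'): parent n0 fail=0; on 'a' 0 → fail=0;  out {2}∪∅={2}
  n6('b'): parent n0 fail=0; on 'b' 0 → fail=0;  out ∅∪∅=∅
  n8('c'): parent n0 fail=0; on 'c' 0 → fail=0;  out ∅∪∅=∅
  n2('ab'): parent n1 fail=0; on 'b' 0 → fail=6;  out ∅∪∅=∅
  n7('bc'): parent n6 fail=0; on 'c' 0 → fail=8;  out {1}∪∅={1}
  n9('ca'): parent n8 fail=0; on 'a' 0 → fail=1;  out ∅∪{2}={2}
  n12('bb'): parent n6 fail=0; on 'b' 0 → fail=6;  out ∅∪∅=∅
  n3('abb'): parent n2 fail=6; on 'b' 6 → fail=12;  out ∅∪∅=∅
  n10('caa'): parent n9 fail=1; on 'a' 1→0 → fail=1;  out ∅∪{2}={2}
  n13('bba'): parent n12 fail=6; on 'a' 6→0 → fail=1;  out {4}∪{2}={2,4}
  n4('abba'): parent n3 fail=12; on 'a' 12 → fail=13;  out ∅∪{2,4}={2,4}
  n11('caaa'): parent n10 fail=1; on 'a' 1→0 → fail=1;  out {3}∪{2}={2,3}
  n14('bbac'): parent n13 fail=1; on 'c' 1→0 → fail=8;  out {5}∪∅={5}
  n5('abbac'): parent n4 fail=13; on 'c' 13 → fail=14;  out {0}∪{5}={0,5}

Run:
[0] read 'a'  n0⇒n1  → match P2@[0:0]
[1] read 'b'  n1⇒n2
[2] read 'b'  n2⇒n3
[3] read 'a'  n3⇒n4  → match P2@[3:3],P4@[1:3]
[4] read 'c'  n4⇒n5  → match P0@[0:4],P5@[1:4]
[5] read 'c'  n5⇒n8 (fail-walked)
[6] read 'b'  n8⇒n6 (fail-walked)
[7] read 'c'  n6⇒n7  → match P1@[6:7]
[8] read 'b'  n7⇒n6 (fail-walked)
[9] read 'a'  n6⇒n1 (fail-walked)  → match P2@[9:9]
[10] read 'b'  n1⇒n2
[11] read 'b'  n2⇒n3
[12] read 'a'  n3⇒n4  → match P2@[12:12],P4@[10:12]
[13] read 'a'  n4⇒n1 (fail-walked)  → match P2@[13:13]
[14] read 'a'  n1⇒n1 (fail-walked)  → match P2@[14:14]
[15] read 'b'  n1⇒n2
[16] read 'a'  n2⇒n1 (fail-walked)  → match P2@[16:16]
[17] read 'a'  n1⇒n1 (fail-walked)  → match P2@[17:17]
[18] read 'b'  n1⇒n2
[19] read 'b'  n2⇒n3
[20] read 'a'  n3⇒n4  → match P2@[20:20],P4@[18:20]
[21] read 'c'  n4⇒n5  → match P0@[17:21],P5@[18:21]
[22] read 'b'  n5⇒n6 (fail-walked)
[23] read 'c'  n6⇒n7  → match P1@[22:23]
[24] read 'a'  n7⇒n9 (fail-walked)  → match P2@[24:24]
[25] read 'a'  n9⇒n10  → match P2@[25:25]
[26] read 'a'  n10⇒n11  → match P2@[26:26],P3@[23:26]
[27] read 'b'  n11⇒n2 (fail-walked)
[28] read 'b'  n2⇒n3
[29] read 'c'  n3⇒n7 (fail-walked)  → match P1@[28:29]
[30] read 'b'  n7⇒n6 (fail-walked)
[31] read 'a'  n6⇒n1 (fail-walked)  → match P2@[31:31]
[32] read 'b'  n1⇒n2
[33] read 'b'  n2⇒n3
[34] read 'a'  n3⇒n4  → match P2@[34:34],P4@[32:34]
[35] read 'c'  n4⇒n5  → match P0@[31:35],P5@[32:35]
[36] read 'a'  n5⇒n9 (fail-walked)  → match P2@[36:36]
[37] read 'b'  n9⇒n2 (fail-walked)
[38] read 'b'  n2⇒n3
[39] read 'a'  n3⇒n4  → match P2@[39:39],P4@[37:39]
[40] read 'c'  n4⇒n5  → match P0@[36:40],P5@[37:40]
[41] read 'b'  n5⇒n6 (fail-walked)
[42] read 'c'  n6⇒n7  → match P1@[41:42]
[43] read 'b'  n7⇒n6 (fail-walked)
[44] read 'b'  n6⇒n12
[45] read 'a'  n12⇒n13  → match P2@[45:45],P4@[43:45]
[46] read 'c'  n13⇒n14  → match P5@[43:46]
[47] read 'a'  n14⇒n9 (fail-walked)  → match P2@[47:47]
[48] read 'b'  n9⇒n2 (fail-walked)
[49] read 'b'  n2⇒n3
[50] read 'c'  n3⇒n7 (fail-walked)  → match P1@[49:50]
[51] read 'c'  n7⇒n8 (fail-walked)
[52] read 'a'  n8⇒n9  → match P2@[52:52]
[53] read 'b'  n9⇒n2 (fail-walked)
[54] read 'b'  n2⇒n3
[55] read 'a'  n3⇒n4  → match P2@[55:55],P4@[53:55]
[56] read 'c'  n4⇒n5  → match P0@[52:56],P5@[53:56]
[57] read 'a'  n5⇒n9 (fail-walked)  → match P2@[57:57]
[58] read 'a'  n9⇒n10  → match P2@[58:58]
[59] read 'a'  n10⇒n11  → match P2@[59:59],P3@[56:59]
[60] read 'b'  n11⇒n2 (fail-walked)
[61] read 'b'  n2⇒n3

Result: [[0,2],[3,2],[3,4],[4,0],[4,5],[7,1],[9,2],[12,2],[12,4],[13,2],[14,2],[16,2],[17,2],[20,2],[20,4],[21,0],[21,5],[23,1],[24,2],[25,2],[26,2],[26,3],[29,1],[31,2],[34,2],[34,4],[35,0],[35,5],[36,2],[39,2],[39,4],[40,0],[40,5],[42,1],[45,2],[45,4],[46,5],[47,2],[50,1],[52,2],[55,2],[55,4],[56,0],[56,5],[57,2],[58,2],[59,2],[59,3]]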